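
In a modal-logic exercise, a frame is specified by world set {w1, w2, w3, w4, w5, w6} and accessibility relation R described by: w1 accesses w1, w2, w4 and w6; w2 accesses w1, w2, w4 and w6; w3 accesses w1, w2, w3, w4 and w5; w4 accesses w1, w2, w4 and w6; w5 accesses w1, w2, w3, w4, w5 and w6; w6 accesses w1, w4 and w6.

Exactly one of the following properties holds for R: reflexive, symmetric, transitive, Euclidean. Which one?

reflexive

Reflexive: yes — every world is R-related to itself.
Symmetric: no — w2 R w6 but not w6 R w2.
Transitive: no — w3 R w1 and w1 R w6, but not w3 R w6.
Euclidean: no — w1 R w6 and w1 R w2, but not w6 R w2.
Only reflexive holds.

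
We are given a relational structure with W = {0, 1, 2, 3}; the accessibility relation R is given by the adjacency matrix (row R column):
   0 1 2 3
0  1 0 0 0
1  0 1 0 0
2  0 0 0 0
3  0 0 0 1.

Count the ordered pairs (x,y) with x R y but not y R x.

0

R is symmetric; there are no such tuples.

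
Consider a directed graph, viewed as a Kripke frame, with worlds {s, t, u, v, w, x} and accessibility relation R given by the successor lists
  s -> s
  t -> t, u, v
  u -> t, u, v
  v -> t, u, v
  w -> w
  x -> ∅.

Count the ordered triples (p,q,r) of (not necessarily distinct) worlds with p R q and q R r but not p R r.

0

R is transitive; there are no such tuples.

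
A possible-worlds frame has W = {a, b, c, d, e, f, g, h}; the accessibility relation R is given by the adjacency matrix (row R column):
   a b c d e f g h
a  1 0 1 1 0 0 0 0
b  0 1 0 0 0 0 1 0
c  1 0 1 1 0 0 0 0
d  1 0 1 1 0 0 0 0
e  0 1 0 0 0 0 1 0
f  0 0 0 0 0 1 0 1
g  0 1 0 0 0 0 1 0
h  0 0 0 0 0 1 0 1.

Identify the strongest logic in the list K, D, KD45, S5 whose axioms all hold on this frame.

KD45

Serial (axiom D): yes — every world has a successor (e.g. a R a).
Euclidean (axiom 5): yes — any two successors of a common world are R-related.
Transitive (axiom 4): yes — every two-step R-path is closed by a direct edge.
Reflexive (axiom T): no — e is not related to itself.
So F validates K, D, KD45; S5 would additionally require R to be reflexive. The strongest is KD45.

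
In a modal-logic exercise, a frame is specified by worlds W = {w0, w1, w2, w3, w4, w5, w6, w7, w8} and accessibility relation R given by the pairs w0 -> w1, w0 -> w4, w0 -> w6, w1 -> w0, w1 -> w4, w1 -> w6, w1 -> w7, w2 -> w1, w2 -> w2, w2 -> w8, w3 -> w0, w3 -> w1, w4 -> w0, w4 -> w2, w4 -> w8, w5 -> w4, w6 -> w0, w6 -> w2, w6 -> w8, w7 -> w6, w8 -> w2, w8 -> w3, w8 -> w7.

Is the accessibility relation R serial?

Yes

Serial: yes — every world has a successor (e.g. w0 R w1).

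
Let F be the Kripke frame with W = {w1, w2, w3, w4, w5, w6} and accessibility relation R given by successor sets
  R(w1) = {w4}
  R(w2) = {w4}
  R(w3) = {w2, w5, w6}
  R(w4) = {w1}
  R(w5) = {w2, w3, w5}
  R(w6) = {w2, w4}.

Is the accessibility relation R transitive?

No

Transitive: no — w2 R w4 and w4 R w1, but not w2 R w1.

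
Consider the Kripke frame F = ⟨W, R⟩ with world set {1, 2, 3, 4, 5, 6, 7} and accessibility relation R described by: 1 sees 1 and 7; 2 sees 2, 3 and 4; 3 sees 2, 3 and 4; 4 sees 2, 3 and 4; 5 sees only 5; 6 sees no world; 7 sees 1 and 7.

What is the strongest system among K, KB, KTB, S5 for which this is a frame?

Symmetric (axiom B): yes — every pair in R has its reverse in R.
Reflexive (axiom T): no — 6 is not related to itself.
Euclidean (axiom 5): yes — any two successors of a common world are R-related.
So F validates K, KB; KTB would additionally require R to be reflexive. The strongest is KB.

KB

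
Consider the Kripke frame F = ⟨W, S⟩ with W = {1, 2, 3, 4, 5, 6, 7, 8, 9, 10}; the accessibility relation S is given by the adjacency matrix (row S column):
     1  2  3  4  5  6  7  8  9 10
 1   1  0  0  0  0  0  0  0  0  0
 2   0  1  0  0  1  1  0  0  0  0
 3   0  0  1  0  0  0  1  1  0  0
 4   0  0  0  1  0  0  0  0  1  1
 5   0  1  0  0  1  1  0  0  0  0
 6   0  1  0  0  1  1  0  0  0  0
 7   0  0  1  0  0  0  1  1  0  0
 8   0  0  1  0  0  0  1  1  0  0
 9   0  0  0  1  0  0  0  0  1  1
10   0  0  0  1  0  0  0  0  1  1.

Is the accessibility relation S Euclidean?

Euclidean: yes — any two successors of a common world are S-related.

Yes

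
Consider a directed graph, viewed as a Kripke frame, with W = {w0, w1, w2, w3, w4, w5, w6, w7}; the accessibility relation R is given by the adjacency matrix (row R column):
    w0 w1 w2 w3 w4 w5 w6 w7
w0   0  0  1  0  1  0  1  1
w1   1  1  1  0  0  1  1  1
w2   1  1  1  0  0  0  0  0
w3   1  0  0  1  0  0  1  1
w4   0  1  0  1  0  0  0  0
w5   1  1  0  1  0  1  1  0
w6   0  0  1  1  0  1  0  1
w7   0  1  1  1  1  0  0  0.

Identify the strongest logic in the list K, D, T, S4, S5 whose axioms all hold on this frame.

D

Serial (axiom D): yes — every world has a successor (e.g. w0 R w2).
Reflexive (axiom T): no — w0 is not related to itself.
Transitive (axiom 4): no — w0 R w2 and w2 R w1, but not w0 R w1.
Euclidean (axiom 5): no — w0 R w2 and w0 R w4, but not w2 R w4.
So F validates K, D; T would additionally require R to be reflexive. The strongest is D.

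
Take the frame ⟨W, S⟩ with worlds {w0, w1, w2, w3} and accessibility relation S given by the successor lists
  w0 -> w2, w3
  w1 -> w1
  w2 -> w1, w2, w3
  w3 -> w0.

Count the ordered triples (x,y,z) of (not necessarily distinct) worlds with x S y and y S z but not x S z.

Enumerating: (w0,w2,w1), (w0,w3,w0), (w2,w3,w0), (w3,w0,w2), (w3,w0,w3).

5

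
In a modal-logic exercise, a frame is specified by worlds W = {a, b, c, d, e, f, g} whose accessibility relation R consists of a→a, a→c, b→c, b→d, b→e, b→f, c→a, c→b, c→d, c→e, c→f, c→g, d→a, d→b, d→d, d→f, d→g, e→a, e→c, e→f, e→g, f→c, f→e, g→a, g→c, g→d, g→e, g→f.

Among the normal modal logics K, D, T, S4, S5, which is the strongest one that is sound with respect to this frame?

D

Serial (axiom D): yes — every world has a successor (e.g. a R a).
Reflexive (axiom T): no — b is not related to itself.
Transitive (axiom 4): no — a R c and c R b, but not a R b.
Euclidean (axiom 5): no — b R d and b R c, but not d R c.
So F validates K, D; T would additionally require R to be reflexive. The strongest is D.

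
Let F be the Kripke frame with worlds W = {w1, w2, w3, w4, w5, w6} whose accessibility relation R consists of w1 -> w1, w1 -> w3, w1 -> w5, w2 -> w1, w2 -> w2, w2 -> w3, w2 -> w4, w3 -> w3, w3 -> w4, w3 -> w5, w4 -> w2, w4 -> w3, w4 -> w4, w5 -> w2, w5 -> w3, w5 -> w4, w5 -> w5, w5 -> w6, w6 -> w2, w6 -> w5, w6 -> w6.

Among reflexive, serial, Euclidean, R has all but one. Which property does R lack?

Reflexive: yes — every world is R-related to itself.
Serial: yes — every world has a successor (e.g. w1 R w1).
Euclidean: no — w2 R w1 and w2 R w4, but not w1 R w4.
Only Euclidean fails.

Euclidean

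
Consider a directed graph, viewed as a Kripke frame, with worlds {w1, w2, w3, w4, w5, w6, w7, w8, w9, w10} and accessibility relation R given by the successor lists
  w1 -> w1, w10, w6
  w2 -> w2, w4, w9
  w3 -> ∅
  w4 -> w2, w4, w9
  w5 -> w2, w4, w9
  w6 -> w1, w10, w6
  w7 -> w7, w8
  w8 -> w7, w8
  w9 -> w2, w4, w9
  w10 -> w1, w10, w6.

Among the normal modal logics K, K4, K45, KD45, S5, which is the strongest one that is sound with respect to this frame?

K45

Transitive (axiom 4): yes — every two-step R-path is closed by a direct edge.
Euclidean (axiom 5): yes — any two successors of a common world are R-related.
Serial (axiom D): no — w3 has no R-successor.
Reflexive (axiom T): no — w3 is not related to itself.
So F validates K, K4, K45; KD45 would additionally require R to be serial. The strongest is K45.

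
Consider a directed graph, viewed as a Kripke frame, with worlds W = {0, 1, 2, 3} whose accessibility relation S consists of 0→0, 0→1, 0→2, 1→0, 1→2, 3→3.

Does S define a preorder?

No

Reflexive: no — 1 is not related to itself.
Transitive: no — 1 S 0 and 0 S 1, but not 1 S 1.
So S is not a preorder.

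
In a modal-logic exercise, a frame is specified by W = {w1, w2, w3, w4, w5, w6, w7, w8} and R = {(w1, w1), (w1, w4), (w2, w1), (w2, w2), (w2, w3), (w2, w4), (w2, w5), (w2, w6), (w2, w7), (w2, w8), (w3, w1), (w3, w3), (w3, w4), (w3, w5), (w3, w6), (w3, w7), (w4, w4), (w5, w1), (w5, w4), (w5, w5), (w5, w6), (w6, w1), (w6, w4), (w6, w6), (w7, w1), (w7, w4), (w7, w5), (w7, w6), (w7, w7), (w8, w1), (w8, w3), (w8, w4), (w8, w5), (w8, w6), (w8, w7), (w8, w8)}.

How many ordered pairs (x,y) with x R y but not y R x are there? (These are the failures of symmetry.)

28

Enumerating: (w1,w4), (w2,w1), (w2,w3), (w2,w4), (w2,w5), (w2,w6), (w2,w7), (w2,w8), (w3,w1), (w3,w4), (w3,w5), (w3,w6), … and 16 more.
Total: 28.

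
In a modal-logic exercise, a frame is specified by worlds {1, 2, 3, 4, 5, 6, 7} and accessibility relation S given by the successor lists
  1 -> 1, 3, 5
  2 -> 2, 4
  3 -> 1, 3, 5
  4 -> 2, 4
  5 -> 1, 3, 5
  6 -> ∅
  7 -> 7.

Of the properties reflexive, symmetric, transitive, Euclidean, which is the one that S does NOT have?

reflexive

Reflexive: no — 6 is not related to itself.
Symmetric: yes — every pair in S has its reverse in S.
Transitive: yes — every two-step S-path is closed by a direct edge.
Euclidean: yes — any two successors of a common world are S-related.
Only reflexive fails.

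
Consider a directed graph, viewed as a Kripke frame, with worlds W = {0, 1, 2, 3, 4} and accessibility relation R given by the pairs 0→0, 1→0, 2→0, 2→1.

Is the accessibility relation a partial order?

Reflexive: no — 1 is not related to itself.
Transitive: yes — every two-step R-path is closed by a direct edge.
Antisymmetric: yes — no distinct pair is related both ways.
So R is not a partial order.

No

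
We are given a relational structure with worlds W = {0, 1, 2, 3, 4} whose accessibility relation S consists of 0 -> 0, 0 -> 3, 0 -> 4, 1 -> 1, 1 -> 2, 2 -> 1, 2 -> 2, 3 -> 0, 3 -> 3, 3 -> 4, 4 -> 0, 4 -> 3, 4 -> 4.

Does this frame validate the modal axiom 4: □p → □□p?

Axiom 4 corresponds to the accessibility relation being transitive.
Transitive: yes — every two-step S-path is closed by a direct edge.

Yes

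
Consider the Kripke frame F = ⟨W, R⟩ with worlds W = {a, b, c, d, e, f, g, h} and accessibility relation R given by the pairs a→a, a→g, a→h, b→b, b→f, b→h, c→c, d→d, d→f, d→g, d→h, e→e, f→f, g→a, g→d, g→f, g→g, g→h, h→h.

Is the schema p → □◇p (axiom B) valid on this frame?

The schema B characterises exactly the symmetric frames.
Symmetric: no — a R h but not h R a.

No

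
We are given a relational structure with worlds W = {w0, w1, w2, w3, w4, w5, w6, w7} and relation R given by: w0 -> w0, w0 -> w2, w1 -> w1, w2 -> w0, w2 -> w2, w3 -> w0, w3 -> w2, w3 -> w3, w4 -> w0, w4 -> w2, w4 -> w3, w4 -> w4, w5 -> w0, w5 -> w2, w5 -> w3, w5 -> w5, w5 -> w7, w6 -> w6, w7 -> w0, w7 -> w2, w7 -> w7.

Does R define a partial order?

No

Reflexive: yes — every world is R-related to itself.
Transitive: yes — every two-step R-path is closed by a direct edge.
Antisymmetric: no — w0 R w2 and w2 R w0 with w0 ≠ w2.
So R is not a partial order.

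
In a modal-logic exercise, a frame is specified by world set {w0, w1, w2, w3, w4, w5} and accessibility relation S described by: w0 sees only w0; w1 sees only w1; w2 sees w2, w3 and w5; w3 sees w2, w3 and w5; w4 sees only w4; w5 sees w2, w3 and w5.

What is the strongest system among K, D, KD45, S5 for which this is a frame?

S5

Serial (axiom D): yes — every world has a successor (e.g. w0 S w0).
Euclidean (axiom 5): yes — any two successors of a common world are S-related.
Transitive (axiom 4): yes — every two-step S-path is closed by a direct edge.
Reflexive (axiom T): yes — every world is S-related to itself.
So F validates K, D, KD45, S5. The strongest is S5.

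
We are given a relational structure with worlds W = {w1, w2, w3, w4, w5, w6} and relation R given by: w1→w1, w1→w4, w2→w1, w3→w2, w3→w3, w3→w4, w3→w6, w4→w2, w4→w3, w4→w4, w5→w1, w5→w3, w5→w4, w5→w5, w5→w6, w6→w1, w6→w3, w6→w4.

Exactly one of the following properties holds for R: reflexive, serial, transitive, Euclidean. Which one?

Reflexive: no — w2 is not related to itself.
Serial: yes — every world has a successor (e.g. w1 R w1).
Transitive: no — w1 R w4 and w4 R w2, but not w1 R w2.
Euclidean: no — w3 R w2 and w3 R w4, but not w2 R w4.
Only serial holds.

serial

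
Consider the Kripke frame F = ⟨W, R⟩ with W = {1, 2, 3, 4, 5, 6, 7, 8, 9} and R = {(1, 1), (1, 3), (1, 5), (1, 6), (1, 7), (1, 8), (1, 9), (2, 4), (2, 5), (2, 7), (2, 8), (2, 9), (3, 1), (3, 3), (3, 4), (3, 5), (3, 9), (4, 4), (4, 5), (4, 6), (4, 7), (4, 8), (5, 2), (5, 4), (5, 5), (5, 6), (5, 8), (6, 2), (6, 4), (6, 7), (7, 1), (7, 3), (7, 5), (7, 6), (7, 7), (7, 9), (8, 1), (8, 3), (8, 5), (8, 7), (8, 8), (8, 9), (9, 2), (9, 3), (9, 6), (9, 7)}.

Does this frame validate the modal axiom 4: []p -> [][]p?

The schema 4 characterises exactly the transitive frames.
Transitive: no — 1 R 3 and 3 R 4, but not 1 R 4.

No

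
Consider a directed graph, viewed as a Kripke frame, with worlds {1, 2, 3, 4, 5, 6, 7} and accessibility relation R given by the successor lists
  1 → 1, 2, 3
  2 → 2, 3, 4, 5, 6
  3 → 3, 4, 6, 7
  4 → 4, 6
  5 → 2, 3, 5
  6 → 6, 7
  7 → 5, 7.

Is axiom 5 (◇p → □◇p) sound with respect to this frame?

Axiom 5 corresponds to the accessibility relation being Euclidean.
Euclidean: no — 1 R 3 and 1 R 2, but not 3 R 2.

No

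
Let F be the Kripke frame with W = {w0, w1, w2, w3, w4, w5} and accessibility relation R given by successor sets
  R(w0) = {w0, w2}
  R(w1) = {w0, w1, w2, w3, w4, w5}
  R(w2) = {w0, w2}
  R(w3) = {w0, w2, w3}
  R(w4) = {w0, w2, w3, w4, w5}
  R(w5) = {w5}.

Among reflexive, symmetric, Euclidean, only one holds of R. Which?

reflexive

Reflexive: yes — every world is R-related to itself.
Symmetric: no — w1 R w0 but not w0 R w1.
Euclidean: no — w1 R w0 and w1 R w3, but not w0 R w3.
Only reflexive holds.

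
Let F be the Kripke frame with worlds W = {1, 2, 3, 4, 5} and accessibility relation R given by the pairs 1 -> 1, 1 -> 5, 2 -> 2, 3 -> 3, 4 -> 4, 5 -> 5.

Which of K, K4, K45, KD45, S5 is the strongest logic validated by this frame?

Transitive (axiom 4): yes — every two-step R-path is closed by a direct edge.
Euclidean (axiom 5): no — 1 R 5 and 1 R 1, but not 5 R 1.
Serial (axiom D): yes — every world has a successor (e.g. 1 R 1).
Reflexive (axiom T): yes — every world is R-related to itself.
So F validates K, K4; K45 would additionally require R to be Euclidean. The strongest is K4.

K4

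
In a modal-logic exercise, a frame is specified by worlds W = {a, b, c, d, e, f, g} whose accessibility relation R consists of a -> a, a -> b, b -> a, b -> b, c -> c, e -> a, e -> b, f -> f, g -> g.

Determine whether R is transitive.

Yes

Transitive: yes — every two-step R-path is closed by a direct edge.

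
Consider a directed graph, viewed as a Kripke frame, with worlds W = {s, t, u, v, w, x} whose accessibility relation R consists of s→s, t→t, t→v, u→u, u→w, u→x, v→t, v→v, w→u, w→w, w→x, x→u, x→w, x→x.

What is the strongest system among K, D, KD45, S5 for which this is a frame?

S5

Serial (axiom D): yes — every world has a successor (e.g. s R s).
Euclidean (axiom 5): yes — any two successors of a common world are R-related.
Transitive (axiom 4): yes — every two-step R-path is closed by a direct edge.
Reflexive (axiom T): yes — every world is R-related to itself.
So F validates K, D, KD45, S5. The strongest is S5.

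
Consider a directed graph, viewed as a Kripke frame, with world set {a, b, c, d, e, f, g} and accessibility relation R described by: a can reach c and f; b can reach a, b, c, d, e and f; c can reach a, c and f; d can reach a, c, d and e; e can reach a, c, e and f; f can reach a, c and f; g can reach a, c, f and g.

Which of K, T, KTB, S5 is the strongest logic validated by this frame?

Reflexive (axiom T): no — a is not related to itself.
Symmetric (axiom B): no — b R a but not a R b.
Euclidean (axiom 5): no — b R a and b R d, but not a R d.
So F validates K; T would additionally require R to be reflexive. The strongest is K.

K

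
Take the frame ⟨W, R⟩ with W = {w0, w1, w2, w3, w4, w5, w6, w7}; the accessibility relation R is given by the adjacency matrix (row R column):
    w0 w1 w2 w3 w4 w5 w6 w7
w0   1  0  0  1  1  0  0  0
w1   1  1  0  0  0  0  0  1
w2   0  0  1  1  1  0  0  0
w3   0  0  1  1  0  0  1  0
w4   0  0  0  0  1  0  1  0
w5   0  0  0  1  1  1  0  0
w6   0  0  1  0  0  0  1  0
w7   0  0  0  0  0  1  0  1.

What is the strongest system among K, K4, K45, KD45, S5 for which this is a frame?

Transitive (axiom 4): no — w0 R w3 and w3 R w2, but not w0 R w2.
Euclidean (axiom 5): no — w0 R w3 and w0 R w4, but not w3 R w4.
Serial (axiom D): yes — every world has a successor (e.g. w0 R w0).
Reflexive (axiom T): yes — every world is R-related to itself.
So F validates K; K4 would additionally require R to be transitive. The strongest is K.

K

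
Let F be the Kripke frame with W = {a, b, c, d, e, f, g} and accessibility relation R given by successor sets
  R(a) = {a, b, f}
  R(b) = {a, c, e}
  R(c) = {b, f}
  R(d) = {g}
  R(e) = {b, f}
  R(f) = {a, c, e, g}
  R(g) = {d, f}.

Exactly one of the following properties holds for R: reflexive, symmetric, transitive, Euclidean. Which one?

Reflexive: no — b is not related to itself.
Symmetric: yes — every pair in R has its reverse in R.
Transitive: no — a R b and b R c, but not a R c.
Euclidean: no — a R b and a R f, but not b R f.
Only symmetric holds.

symmetric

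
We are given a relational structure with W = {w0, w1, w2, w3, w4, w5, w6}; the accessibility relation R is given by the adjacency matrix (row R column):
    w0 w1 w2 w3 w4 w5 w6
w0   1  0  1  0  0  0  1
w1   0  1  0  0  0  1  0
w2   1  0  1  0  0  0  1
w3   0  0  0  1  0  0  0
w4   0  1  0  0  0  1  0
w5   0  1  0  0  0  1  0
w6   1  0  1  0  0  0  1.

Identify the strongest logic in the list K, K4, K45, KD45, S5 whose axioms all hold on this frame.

Transitive (axiom 4): yes — every two-step R-path is closed by a direct edge.
Euclidean (axiom 5): yes — any two successors of a common world are R-related.
Serial (axiom D): yes — every world has a successor (e.g. w0 R w0).
Reflexive (axiom T): no — w4 is not related to itself.
So F validates K, K4, K45, KD45; S5 would additionally require R to be reflexive. The strongest is KD45.

KD45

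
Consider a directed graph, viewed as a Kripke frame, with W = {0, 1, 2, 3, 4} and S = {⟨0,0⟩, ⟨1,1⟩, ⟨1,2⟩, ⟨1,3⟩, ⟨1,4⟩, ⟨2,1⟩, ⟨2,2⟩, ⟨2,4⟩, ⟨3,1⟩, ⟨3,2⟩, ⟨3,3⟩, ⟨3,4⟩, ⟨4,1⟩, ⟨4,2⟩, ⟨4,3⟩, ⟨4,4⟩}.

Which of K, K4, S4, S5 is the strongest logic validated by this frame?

K

Transitive (axiom 4): no — 2 S 1 and 1 S 3, but not 2 S 3.
Reflexive (axiom T): yes — every world is S-related to itself.
Euclidean (axiom 5): no — 1 S 2 and 1 S 3, but not 2 S 3.
So F validates K; K4 would additionally require S to be transitive. The strongest is K.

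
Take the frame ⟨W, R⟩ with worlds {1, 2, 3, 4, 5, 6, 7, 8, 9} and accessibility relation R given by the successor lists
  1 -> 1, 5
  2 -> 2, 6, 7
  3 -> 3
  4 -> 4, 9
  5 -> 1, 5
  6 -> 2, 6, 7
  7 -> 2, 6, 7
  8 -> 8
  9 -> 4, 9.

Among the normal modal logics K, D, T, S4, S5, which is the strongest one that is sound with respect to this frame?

S5

Serial (axiom D): yes — every world has a successor (e.g. 1 R 1).
Reflexive (axiom T): yes — every world is R-related to itself.
Transitive (axiom 4): yes — every two-step R-path is closed by a direct edge.
Euclidean (axiom 5): yes — any two successors of a common world are R-related.
So F validates K, D, T, S4, S5. The strongest is S5.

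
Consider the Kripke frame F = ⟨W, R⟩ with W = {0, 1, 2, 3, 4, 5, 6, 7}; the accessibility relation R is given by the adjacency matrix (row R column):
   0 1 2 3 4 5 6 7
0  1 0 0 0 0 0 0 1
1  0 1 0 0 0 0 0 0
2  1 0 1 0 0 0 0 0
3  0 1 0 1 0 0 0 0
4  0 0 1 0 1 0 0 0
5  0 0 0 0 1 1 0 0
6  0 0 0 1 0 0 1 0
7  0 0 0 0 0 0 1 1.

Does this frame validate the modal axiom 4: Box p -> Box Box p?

Axiom 4 corresponds to the accessibility relation being transitive.
Transitive: no — 0 R 7 and 7 R 6, but not 0 R 6.

No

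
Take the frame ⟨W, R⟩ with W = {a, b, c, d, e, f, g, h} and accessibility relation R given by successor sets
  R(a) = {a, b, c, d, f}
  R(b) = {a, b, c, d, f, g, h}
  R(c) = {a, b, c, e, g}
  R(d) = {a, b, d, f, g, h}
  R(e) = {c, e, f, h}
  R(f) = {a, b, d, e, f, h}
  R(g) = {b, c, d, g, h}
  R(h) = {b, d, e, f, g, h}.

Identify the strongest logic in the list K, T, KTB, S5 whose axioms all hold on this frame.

Reflexive (axiom T): yes — every world is R-related to itself.
Symmetric (axiom B): yes — every pair in R has its reverse in R.
Euclidean (axiom 5): no — a R c and a R d, but not c R d.
So F validates K, T, KTB; S5 would additionally require R to be Euclidean. The strongest is KTB.

KTB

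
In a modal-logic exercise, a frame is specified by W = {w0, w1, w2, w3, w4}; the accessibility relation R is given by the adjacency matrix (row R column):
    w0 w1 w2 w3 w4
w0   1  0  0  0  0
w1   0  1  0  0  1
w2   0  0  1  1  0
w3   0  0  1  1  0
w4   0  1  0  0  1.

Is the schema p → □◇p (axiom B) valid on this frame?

Yes

Axiom B corresponds to the accessibility relation being symmetric.
Symmetric: yes — every pair in R has its reverse in R.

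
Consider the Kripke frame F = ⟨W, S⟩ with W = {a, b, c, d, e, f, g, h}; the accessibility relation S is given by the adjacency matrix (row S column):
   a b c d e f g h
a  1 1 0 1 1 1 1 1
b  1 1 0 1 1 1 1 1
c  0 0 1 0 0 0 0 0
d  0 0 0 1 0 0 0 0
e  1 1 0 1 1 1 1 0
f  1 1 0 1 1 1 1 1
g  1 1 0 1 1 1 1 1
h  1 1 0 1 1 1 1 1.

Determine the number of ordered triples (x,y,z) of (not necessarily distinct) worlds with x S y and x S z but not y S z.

40

Enumerating: (a,d,a), (a,d,b), (a,d,e), (a,d,f), (a,d,g), (a,d,h), (a,e,h), (b,d,a), (b,d,b), (b,d,e), (b,d,f), (b,d,g), … and 28 more.
Total: 40.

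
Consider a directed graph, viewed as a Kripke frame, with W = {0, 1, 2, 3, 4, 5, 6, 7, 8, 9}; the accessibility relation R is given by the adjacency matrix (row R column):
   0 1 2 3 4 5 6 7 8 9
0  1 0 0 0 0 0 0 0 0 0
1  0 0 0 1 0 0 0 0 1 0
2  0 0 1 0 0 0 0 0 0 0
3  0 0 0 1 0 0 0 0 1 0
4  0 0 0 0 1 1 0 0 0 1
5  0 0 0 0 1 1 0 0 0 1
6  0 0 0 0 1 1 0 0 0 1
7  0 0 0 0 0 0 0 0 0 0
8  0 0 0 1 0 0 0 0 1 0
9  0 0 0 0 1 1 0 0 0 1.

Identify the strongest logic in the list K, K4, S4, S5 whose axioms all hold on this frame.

Transitive (axiom 4): yes — every two-step R-path is closed by a direct edge.
Reflexive (axiom T): no — 1 is not related to itself.
Euclidean (axiom 5): yes — any two successors of a common world are R-related.
So F validates K, K4; S4 would additionally require R to be reflexive. The strongest is K4.

K4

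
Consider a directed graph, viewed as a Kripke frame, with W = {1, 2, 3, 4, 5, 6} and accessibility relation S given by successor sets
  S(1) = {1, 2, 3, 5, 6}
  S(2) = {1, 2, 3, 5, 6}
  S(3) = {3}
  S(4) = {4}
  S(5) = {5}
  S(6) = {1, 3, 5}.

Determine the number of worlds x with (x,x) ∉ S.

Enumerating: 6.

1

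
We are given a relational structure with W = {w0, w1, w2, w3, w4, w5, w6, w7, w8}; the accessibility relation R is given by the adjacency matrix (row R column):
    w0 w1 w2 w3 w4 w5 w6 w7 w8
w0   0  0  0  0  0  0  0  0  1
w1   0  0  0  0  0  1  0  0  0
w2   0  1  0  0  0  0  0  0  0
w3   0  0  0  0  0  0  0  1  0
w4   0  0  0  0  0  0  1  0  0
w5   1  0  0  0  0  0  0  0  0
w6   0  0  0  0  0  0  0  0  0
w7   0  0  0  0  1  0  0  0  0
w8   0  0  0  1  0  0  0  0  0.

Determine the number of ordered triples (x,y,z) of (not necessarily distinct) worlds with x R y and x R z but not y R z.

Enumerating: (w0,w8,w8), (w1,w5,w5), (w2,w1,w1), (w3,w7,w7), (w4,w6,w6), (w5,w0,w0), (w7,w4,w4), (w8,w3,w3).

8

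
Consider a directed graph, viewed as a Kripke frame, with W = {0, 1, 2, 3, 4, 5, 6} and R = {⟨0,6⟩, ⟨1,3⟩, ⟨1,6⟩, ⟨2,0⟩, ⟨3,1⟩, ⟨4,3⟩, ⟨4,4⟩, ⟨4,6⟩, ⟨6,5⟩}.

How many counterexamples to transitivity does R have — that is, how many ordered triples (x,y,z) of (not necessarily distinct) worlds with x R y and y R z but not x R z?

Enumerating: (0,6,5), (1,3,1), (1,6,5), (2,0,6), (3,1,3), (3,1,6), (4,3,1), (4,6,5).

8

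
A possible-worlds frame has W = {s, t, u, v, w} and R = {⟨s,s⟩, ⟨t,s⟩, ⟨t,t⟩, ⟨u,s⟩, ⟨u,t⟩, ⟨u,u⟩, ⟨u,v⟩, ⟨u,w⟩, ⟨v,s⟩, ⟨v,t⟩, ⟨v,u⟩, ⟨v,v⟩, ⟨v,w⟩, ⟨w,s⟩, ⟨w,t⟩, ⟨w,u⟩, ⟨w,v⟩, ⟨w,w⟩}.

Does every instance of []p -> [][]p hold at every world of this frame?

The schema 4 characterises exactly the transitive frames.
Transitive: yes — every two-step R-path is closed by a direct edge.

Yes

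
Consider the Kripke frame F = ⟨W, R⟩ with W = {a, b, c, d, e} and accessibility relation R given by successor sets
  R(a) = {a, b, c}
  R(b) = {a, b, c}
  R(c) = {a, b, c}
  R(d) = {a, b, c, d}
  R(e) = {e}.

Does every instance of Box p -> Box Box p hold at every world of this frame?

Axiom 4 corresponds to the accessibility relation being transitive.
Transitive: yes — every two-step R-path is closed by a direct edge.

Yes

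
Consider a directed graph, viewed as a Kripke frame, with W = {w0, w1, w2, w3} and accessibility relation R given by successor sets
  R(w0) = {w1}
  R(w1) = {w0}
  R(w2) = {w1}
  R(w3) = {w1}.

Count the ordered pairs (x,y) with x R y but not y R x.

2

Enumerating: (w2,w1), (w3,w1).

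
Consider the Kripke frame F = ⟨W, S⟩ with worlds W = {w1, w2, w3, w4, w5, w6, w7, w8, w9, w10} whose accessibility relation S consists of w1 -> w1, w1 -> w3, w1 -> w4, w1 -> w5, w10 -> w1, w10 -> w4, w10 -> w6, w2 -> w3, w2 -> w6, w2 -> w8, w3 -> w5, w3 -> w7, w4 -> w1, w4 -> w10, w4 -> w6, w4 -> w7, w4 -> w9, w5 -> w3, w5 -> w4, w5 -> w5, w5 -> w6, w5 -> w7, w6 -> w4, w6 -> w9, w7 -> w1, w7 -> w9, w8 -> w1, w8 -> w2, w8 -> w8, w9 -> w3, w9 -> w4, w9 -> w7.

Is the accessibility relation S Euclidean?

Euclidean: no — w1 S w3 and w1 S w4, but not w3 S w4.

No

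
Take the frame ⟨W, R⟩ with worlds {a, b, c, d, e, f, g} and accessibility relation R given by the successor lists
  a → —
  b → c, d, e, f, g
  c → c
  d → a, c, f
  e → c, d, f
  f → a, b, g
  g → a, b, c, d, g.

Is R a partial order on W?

Reflexive: no — a is not related to itself.
Transitive: no — b R d and d R a, but not b R a.
Antisymmetric: no — b R f and f R b with b ≠ f.
So R is not a partial order.

No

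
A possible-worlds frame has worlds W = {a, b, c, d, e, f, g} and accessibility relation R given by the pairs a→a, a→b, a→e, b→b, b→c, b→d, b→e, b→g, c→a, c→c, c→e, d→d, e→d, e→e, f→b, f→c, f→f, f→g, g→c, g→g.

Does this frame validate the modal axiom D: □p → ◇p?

Yes

The schema D characterises exactly the serial frames.
Serial: yes — every world has a successor (e.g. a R a).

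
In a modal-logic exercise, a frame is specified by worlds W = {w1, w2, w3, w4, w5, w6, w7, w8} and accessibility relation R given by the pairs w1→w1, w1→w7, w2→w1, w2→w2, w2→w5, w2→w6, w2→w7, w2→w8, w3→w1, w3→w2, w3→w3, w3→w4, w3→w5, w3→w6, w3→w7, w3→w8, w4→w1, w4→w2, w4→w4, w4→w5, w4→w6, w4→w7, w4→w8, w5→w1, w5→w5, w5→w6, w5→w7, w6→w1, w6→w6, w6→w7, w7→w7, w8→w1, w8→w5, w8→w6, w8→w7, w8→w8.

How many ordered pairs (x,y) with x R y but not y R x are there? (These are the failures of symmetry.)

Enumerating: (w1,w7), (w2,w1), (w2,w5), (w2,w6), (w2,w7), (w2,w8), (w3,w1), (w3,w2), (w3,w4), (w3,w5), (w3,w6), (w3,w7), … and 16 more.
Total: 28.

28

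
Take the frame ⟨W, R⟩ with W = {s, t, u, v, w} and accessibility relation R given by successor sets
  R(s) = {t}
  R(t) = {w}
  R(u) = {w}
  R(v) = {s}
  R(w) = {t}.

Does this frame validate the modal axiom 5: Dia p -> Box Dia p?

By correspondence theory, 5 is valid on a frame iff R is Euclidean.
Euclidean: no — s R t and s R t, but not t R t.

No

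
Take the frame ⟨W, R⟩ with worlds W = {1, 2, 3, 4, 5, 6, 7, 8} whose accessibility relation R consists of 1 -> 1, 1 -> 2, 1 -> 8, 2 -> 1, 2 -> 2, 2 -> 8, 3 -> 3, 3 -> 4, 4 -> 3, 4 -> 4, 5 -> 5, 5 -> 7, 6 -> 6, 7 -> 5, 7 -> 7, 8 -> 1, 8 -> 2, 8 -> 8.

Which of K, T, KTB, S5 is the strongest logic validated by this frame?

S5

Reflexive (axiom T): yes — every world is R-related to itself.
Symmetric (axiom B): yes — every pair in R has its reverse in R.
Euclidean (axiom 5): yes — any two successors of a common world are R-related.
So F validates K, T, KTB, S5. The strongest is S5.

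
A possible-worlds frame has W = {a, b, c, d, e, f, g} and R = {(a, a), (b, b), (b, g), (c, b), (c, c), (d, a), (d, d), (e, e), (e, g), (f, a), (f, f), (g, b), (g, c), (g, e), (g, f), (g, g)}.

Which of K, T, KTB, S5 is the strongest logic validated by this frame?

T

Reflexive (axiom T): yes — every world is R-related to itself.
Symmetric (axiom B): no — c R b but not b R c.
Euclidean (axiom 5): no — g R b and g R c, but not b R c.
So F validates K, T; KTB would additionally require R to be symmetric. The strongest is T.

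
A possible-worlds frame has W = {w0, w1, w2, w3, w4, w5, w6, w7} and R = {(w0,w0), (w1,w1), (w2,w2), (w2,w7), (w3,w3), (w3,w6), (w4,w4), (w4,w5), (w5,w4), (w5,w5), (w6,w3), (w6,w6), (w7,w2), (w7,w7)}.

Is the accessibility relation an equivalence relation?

Reflexive: yes — every world is R-related to itself.
Symmetric: yes — every pair in R has its reverse in R.
Transitive: yes — every two-step R-path is closed by a direct edge.
So R is an equivalence relation.

Yes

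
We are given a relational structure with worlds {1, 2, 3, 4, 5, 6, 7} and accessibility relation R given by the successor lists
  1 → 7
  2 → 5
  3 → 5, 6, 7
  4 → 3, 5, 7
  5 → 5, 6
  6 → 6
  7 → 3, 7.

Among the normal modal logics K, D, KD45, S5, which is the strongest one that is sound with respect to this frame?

D

Serial (axiom D): yes — every world has a successor (e.g. 1 R 7).
Euclidean (axiom 5): no — 3 R 5 and 3 R 7, but not 5 R 7.
Transitive (axiom 4): no — 1 R 7 and 7 R 3, but not 1 R 3.
Reflexive (axiom T): no — 1 is not related to itself.
So F validates K, D; KD45 would additionally require R to be Euclidean and transitive. The strongest is D.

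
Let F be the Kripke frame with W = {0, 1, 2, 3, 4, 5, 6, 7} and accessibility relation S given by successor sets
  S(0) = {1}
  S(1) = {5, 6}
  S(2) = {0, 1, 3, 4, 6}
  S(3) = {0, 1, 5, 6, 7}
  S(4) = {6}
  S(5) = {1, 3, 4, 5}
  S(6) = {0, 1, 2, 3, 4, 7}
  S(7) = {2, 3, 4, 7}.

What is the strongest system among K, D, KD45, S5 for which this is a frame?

D

Serial (axiom D): yes — every world has a successor (e.g. 0 S 1).
Euclidean (axiom 5): no — 1 S 5 and 1 S 6, but not 5 S 6.
Transitive (axiom 4): no — 0 S 1 and 1 S 5, but not 0 S 5.
Reflexive (axiom T): no — 0 is not related to itself.
So F validates K, D; KD45 would additionally require S to be Euclidean and transitive. The strongest is D.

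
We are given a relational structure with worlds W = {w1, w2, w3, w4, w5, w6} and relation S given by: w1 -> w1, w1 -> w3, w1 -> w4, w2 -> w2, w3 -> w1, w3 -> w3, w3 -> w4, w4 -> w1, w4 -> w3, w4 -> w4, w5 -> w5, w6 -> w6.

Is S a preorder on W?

Yes

Reflexive: yes — every world is S-related to itself.
Transitive: yes — every two-step S-path is closed by a direct edge.
So S is a preorder.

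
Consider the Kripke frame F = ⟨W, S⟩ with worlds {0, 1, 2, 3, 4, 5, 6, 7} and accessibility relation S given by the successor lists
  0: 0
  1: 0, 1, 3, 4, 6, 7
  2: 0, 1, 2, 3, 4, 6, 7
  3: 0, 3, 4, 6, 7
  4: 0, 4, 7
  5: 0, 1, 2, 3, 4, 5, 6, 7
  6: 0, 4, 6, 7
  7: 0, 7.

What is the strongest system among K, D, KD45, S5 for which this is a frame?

Serial (axiom D): yes — every world has a successor (e.g. 0 S 0).
Euclidean (axiom 5): no — 1 S 0 and 1 S 3, but not 0 S 3.
Transitive (axiom 4): yes — every two-step S-path is closed by a direct edge.
Reflexive (axiom T): yes — every world is S-related to itself.
So F validates K, D; KD45 would additionally require S to be Euclidean. The strongest is D.

D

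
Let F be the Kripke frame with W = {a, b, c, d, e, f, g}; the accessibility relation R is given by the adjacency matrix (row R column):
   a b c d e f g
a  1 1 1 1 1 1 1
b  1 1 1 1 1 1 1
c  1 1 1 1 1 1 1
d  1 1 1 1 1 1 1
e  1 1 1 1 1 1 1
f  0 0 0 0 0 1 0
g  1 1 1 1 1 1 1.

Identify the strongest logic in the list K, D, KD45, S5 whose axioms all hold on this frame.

Serial (axiom D): yes — every world has a successor (e.g. a R a).
Euclidean (axiom 5): no — a R f and a R b, but not f R b.
Transitive (axiom 4): yes — every two-step R-path is closed by a direct edge.
Reflexive (axiom T): yes — every world is R-related to itself.
So F validates K, D; KD45 would additionally require R to be Euclidean. The strongest is D.

D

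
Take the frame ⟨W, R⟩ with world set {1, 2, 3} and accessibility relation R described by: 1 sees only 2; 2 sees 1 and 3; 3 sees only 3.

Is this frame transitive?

No

Transitive: no — 1 R 2 and 2 R 3, but not 1 R 3.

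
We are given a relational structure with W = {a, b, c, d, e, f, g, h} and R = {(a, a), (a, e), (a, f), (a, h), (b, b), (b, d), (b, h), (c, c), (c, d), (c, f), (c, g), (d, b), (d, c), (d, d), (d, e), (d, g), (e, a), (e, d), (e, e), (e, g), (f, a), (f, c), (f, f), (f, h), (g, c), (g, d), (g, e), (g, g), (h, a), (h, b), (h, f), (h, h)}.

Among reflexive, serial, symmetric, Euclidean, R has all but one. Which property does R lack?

Euclidean

Reflexive: yes — every world is R-related to itself.
Serial: yes — every world has a successor (e.g. a R a).
Symmetric: yes — every pair in R has its reverse in R.
Euclidean: no — a R e and a R f, but not e R f.
Only Euclidean fails.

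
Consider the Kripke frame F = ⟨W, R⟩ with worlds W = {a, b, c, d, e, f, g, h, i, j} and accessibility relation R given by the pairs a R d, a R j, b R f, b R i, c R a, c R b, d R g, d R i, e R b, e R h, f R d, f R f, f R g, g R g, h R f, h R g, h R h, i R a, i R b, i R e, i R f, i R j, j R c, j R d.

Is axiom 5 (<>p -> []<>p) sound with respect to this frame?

No

By correspondence theory, 5 is valid on a frame iff R is Euclidean.
Euclidean: no — a R d and a R j, but not d R j.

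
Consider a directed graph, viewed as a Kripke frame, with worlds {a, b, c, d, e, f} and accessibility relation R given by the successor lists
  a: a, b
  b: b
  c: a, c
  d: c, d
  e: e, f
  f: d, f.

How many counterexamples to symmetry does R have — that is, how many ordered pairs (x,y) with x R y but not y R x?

5

Enumerating: (a,b), (c,a), (d,c), (e,f), (f,d).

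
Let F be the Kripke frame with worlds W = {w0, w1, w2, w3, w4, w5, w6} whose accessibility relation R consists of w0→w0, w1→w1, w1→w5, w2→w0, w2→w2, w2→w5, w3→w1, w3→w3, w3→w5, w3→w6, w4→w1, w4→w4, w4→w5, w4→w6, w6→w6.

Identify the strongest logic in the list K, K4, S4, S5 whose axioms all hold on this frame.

Transitive (axiom 4): yes — every two-step R-path is closed by a direct edge.
Reflexive (axiom T): no — w5 is not related to itself.
Euclidean (axiom 5): no — w2 R w0 and w2 R w5, but not w0 R w5.
So F validates K, K4; S4 would additionally require R to be reflexive. The strongest is K4.

K4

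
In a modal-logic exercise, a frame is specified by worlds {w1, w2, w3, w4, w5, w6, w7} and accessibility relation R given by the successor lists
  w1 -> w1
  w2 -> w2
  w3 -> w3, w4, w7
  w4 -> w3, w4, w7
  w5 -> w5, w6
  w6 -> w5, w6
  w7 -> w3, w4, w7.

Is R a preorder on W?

Yes

Reflexive: yes — every world is R-related to itself.
Transitive: yes — every two-step R-path is closed by a direct edge.
So R is a preorder.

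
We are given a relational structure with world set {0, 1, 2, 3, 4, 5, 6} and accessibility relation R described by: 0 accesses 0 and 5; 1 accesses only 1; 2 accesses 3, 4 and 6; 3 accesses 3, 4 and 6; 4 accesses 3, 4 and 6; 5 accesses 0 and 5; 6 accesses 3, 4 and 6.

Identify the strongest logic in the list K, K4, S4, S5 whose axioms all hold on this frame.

Transitive (axiom 4): yes — every two-step R-path is closed by a direct edge.
Reflexive (axiom T): no — 2 is not related to itself.
Euclidean (axiom 5): yes — any two successors of a common world are R-related.
So F validates K, K4; S4 would additionally require R to be reflexive. The strongest is K4.

K4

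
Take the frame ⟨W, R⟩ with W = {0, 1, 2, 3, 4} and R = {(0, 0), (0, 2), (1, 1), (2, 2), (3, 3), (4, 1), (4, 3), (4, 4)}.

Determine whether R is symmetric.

Symmetric: no — 0 R 2 but not 2 R 0.

No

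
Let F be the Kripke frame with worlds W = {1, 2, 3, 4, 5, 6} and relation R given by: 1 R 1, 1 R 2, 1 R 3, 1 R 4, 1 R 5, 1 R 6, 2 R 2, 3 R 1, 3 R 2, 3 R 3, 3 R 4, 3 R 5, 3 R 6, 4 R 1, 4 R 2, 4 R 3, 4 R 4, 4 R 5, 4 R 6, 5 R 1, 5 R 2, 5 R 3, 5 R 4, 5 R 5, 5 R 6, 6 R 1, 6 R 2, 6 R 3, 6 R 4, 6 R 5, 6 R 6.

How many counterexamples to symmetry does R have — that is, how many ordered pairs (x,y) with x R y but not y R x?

Enumerating: (1,2), (3,2), (4,2), (5,2), (6,2).

5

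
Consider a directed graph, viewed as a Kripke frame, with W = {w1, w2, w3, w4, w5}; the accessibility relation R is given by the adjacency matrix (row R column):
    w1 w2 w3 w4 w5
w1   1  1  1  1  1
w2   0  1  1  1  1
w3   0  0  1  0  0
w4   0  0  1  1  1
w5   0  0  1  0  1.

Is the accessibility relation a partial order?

Reflexive: yes — every world is R-related to itself.
Transitive: yes — every two-step R-path is closed by a direct edge.
Antisymmetric: yes — no distinct pair is related both ways.
So R is a partial order.

Yes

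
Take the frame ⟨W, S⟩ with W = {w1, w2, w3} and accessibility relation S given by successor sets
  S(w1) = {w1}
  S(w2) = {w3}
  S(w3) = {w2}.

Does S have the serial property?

Serial: yes — every world has a successor (e.g. w1 S w1).

Yes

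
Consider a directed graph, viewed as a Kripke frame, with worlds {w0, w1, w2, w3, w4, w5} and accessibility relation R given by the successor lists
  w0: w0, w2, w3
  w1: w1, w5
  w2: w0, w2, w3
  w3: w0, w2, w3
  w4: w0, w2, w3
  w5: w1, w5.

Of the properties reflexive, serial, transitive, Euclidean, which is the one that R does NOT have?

Reflexive: no — w4 is not related to itself.
Serial: yes — every world has a successor (e.g. w0 R w0).
Transitive: yes — every two-step R-path is closed by a direct edge.
Euclidean: yes — any two successors of a common world are R-related.
Only reflexive fails.

reflexive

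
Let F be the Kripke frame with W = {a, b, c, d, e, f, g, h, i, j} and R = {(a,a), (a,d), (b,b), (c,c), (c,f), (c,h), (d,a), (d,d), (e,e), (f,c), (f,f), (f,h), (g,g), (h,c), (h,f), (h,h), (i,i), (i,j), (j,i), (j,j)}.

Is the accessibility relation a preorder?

Yes

Reflexive: yes — every world is R-related to itself.
Transitive: yes — every two-step R-path is closed by a direct edge.
So R is a preorder.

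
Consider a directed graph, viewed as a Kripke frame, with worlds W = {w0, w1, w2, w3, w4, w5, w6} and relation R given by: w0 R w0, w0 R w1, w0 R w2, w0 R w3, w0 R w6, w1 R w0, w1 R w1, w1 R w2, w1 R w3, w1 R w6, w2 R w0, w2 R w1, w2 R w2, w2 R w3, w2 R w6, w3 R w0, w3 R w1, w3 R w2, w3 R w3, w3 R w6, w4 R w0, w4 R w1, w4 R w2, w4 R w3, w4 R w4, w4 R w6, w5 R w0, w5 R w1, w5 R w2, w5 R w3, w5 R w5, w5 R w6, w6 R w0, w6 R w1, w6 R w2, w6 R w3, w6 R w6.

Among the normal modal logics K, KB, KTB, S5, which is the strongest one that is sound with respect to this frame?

Symmetric (axiom B): no — w4 R w0 but not w0 R w4.
Reflexive (axiom T): yes — every world is R-related to itself.
Euclidean (axiom 5): no — w4 R w0 and w4 R w4, but not w0 R w4.
So F validates K; KB would additionally require R to be symmetric. The strongest is K.

K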